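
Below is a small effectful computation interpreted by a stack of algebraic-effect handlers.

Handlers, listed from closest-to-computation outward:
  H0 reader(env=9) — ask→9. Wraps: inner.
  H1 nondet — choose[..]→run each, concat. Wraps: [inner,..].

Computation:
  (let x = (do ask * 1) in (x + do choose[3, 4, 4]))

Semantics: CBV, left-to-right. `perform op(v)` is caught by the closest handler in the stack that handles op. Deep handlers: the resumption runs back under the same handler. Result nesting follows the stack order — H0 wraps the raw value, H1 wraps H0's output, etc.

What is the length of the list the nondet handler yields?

Step-by-step:
ask @ H0 ⇒ 9
choose[3, 4, 4] @ H1
  branch[0] choose=3:
    H0 returns 12
    H1 returns [12]
  branch[1] choose=4:
    H0 returns 13
    H1 returns [13]
  branch[2] choose=4:
    H0 returns 13
    H1 returns [13]
= [12, 13, 13]

Answer: 3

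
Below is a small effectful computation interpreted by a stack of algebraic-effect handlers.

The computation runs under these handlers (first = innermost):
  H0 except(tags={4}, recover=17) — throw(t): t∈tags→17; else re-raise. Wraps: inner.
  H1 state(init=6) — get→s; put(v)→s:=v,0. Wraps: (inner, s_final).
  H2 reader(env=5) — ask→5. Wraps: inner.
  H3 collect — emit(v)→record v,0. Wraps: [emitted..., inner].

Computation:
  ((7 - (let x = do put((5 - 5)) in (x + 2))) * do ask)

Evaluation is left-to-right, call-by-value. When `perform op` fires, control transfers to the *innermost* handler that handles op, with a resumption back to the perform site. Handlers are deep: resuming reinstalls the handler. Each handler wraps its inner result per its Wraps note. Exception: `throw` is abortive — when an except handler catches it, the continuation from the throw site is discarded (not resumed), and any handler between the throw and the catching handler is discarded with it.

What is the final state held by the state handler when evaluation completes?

Evaluation trace:
put(0) @ H1 ⇒ s:=0
ask @ H2 ⇒ 5
H0 returns 25
H1 returns (25, 0)
H2 returns (25, 0)
H3 returns [(25, 0)]
= [(25, 0)]

Answer: 0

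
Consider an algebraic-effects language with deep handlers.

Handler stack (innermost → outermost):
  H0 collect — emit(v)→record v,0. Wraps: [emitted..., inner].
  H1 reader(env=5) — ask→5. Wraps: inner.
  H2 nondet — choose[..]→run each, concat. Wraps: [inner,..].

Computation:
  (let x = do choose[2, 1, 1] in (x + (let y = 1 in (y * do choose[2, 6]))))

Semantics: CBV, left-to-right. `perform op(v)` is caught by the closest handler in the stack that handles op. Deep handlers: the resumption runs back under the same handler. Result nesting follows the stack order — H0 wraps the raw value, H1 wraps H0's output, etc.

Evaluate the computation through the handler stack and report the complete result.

Evaluation trace:
choose[2, 1, 1] @ H2
  branch[0] choose=2:
    choose[2, 6] @ H2
      branch[0] choose=2:
        H0 returns [4]
        H1 returns [4]
        H2 returns [[4]]
      branch[1] choose=6:
        H0 returns [8]
        H1 returns [8]
        H2 returns [[8]]
  branch[1] choose=1:
    choose[2, 6] @ H2
      branch[0] choose=2:
        H0 returns [3]
        H1 returns [3]
        H2 returns [[3]]
      branch[1] choose=6:
        H0 returns [7]
        H1 returns [7]
        H2 returns [[7]]
  branch[2] choose=1:
    choose[2, 6] @ H2
      branch[0] choose=2:
        H0 returns [3]
        H1 returns [3]
        H2 returns [[3]]
      branch[1] choose=6:
        H0 returns [7]
        H1 returns [7]
        H2 returns [[7]]
= [[4], [8], [3], [7], [3], [7]]

Answer: [[4], [8], [3], [7], [3], [7]]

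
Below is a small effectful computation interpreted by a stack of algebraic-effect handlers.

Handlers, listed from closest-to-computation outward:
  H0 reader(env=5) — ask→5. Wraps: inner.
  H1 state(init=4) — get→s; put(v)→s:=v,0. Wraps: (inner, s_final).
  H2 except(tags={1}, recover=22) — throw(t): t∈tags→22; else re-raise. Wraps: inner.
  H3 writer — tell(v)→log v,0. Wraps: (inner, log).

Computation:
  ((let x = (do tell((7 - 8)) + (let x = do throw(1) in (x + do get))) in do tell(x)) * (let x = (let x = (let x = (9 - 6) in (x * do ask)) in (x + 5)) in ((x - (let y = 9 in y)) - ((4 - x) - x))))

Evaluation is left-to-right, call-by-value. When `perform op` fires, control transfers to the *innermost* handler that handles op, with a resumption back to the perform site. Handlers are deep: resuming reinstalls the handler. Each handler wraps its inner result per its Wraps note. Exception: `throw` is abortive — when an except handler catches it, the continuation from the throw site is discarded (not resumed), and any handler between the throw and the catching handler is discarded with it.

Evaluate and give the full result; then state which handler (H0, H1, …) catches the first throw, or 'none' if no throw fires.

Step-by-step:
tell(-1) @ H3 ⇒ log+=-1
throw(1) @ H2 caught ⇒ 22
H3 returns (22, (-1))
= (22, (-1))

Answer: (22, (-1)) ; first throw caught by: H2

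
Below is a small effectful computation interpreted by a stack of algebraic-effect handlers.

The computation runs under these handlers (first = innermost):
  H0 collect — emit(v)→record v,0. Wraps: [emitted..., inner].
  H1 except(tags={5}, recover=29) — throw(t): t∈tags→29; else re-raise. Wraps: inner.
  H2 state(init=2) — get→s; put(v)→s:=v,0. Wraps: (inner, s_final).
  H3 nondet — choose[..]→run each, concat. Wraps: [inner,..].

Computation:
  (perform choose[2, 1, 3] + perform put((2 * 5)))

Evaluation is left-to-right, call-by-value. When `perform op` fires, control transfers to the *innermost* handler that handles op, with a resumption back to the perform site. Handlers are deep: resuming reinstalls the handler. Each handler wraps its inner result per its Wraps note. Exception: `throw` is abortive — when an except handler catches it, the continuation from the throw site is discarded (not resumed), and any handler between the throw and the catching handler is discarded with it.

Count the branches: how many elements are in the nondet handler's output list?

Answer: 3

Step-by-step:
choose[2, 1, 3] @ H3
  branch[0] choose=2:
    put(10) @ H2 ⇒ s:=10
    H0 returns [2]
    H1 returns [2]
    H2 returns ([2], 10)
    H3 returns [([2], 10)]
  branch[1] choose=1:
    put(10) @ H2 ⇒ s:=10
    H0 returns [1]
    H1 returns [1]
    H2 returns ([1], 10)
    H3 returns [([1], 10)]
  branch[2] choose=3:
    put(10) @ H2 ⇒ s:=10
    H0 returns [3]
    H1 returns [3]
    H2 returns ([3], 10)
    H3 returns [([3], 10)]
= [([2], 10), ([1], 10), ([3], 10)]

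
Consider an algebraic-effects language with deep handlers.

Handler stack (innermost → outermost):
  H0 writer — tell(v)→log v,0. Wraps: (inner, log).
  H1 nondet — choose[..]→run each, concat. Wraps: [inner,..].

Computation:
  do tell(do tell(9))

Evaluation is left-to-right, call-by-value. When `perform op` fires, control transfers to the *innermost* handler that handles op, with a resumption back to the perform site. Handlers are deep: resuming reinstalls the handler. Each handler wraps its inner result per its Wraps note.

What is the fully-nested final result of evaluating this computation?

Working:
tell(9) @ H0 ⇒ log+=9
tell(0) @ H0 ⇒ log+=0
H0 returns (0, (9, 0))
H1 returns [(0, (9, 0))]
= [(0, (9, 0))]

Answer: [(0, (9, 0))]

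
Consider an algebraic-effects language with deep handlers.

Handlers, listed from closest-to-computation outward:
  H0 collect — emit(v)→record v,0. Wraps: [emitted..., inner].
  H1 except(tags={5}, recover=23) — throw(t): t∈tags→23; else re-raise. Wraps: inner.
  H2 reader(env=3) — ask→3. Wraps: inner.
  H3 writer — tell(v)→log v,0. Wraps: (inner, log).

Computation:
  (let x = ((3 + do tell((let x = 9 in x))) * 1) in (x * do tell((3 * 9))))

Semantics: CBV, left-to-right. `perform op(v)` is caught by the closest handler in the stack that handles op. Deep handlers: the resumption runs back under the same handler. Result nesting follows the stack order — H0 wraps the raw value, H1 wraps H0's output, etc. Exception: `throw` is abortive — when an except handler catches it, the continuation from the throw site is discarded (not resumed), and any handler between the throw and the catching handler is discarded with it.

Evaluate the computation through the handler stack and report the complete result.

Step-by-step:
tell(9) @ H3 ⇒ log+=9
tell(27) @ H3 ⇒ log+=27
H0 returns [0]
H1 returns [0]
H2 returns [0]
H3 returns ([0], (9, 27))
= ([0], (9, 27))

Answer: ([0], (9, 27))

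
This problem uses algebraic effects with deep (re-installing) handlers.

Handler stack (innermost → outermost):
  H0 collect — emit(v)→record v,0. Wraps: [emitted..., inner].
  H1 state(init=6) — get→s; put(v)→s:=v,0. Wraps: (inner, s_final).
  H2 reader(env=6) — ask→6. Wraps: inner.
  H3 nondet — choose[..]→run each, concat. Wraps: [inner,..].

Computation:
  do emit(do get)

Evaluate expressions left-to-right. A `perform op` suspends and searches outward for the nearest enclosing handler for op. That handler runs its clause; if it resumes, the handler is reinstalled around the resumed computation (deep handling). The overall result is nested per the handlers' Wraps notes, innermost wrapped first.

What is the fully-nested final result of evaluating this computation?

Evaluation trace:
get @ H1 ⇒ 6
emit(6) @ H0 ⇒ out+=6
H0 returns [6, 0]
H1 returns ([6, 0], 6)
H2 returns ([6, 0], 6)
H3 returns [([6, 0], 6)]
= [([6, 0], 6)]

Answer: [([6, 0], 6)]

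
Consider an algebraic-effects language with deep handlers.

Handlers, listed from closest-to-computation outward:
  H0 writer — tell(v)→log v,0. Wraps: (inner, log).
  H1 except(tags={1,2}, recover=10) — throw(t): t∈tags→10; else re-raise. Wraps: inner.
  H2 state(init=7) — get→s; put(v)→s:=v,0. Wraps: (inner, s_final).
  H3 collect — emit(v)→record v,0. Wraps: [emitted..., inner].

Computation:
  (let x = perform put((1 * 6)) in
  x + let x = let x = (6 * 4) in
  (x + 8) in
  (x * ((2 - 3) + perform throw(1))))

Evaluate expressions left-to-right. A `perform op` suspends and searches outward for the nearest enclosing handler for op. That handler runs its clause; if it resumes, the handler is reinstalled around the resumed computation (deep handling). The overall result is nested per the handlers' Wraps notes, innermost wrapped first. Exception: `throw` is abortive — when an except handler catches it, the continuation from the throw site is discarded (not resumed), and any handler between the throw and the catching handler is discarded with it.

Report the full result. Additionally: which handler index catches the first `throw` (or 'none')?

Working:
put(6) @ H2 ⇒ s:=6
throw(1) @ H1 caught ⇒ 10
H2 returns (10, 6)
H3 returns [(10, 6)]
= [(10, 6)]

Answer: [(10, 6)] ; first throw caught by: H1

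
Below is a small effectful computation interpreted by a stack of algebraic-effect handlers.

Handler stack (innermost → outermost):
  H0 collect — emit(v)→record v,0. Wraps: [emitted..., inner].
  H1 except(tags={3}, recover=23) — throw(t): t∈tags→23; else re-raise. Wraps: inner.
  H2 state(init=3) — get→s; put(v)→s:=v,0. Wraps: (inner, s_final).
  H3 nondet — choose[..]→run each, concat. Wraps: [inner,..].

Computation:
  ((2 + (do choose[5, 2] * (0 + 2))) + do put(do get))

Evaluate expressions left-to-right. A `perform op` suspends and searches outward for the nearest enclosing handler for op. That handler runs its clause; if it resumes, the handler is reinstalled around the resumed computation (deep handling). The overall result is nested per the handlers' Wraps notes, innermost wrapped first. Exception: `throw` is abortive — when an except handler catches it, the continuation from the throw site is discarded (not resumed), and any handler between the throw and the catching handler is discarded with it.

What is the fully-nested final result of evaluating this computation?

Answer: [([12], 3), ([6], 3)]

Working:
choose[5, 2] @ H3
  branch[0] choose=5:
    get @ H2 ⇒ 3
    put(3) @ H2 ⇒ s:=3
    H0 returns [12]
    H1 returns [12]
    H2 returns ([12], 3)
    H3 returns [([12], 3)]
  branch[1] choose=2:
    get @ H2 ⇒ 3
    put(3) @ H2 ⇒ s:=3
    H0 returns [6]
    H1 returns [6]
    H2 returns ([6], 3)
    H3 returns [([6], 3)]
= [([12], 3), ([6], 3)]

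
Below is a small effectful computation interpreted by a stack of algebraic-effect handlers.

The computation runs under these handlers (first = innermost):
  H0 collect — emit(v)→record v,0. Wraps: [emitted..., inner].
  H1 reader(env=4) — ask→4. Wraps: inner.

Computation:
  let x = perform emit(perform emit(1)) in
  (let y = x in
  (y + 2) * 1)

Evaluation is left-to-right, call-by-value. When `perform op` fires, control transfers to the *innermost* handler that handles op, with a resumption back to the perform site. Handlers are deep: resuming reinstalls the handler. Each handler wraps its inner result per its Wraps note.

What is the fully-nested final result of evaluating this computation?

Evaluation trace:
emit(1) @ H0 ⇒ out+=1
emit(0) @ H0 ⇒ out+=0
H0 returns [1, 0, 2]
H1 returns [1, 0, 2]
= [1, 0, 2]

Answer: [1, 0, 2]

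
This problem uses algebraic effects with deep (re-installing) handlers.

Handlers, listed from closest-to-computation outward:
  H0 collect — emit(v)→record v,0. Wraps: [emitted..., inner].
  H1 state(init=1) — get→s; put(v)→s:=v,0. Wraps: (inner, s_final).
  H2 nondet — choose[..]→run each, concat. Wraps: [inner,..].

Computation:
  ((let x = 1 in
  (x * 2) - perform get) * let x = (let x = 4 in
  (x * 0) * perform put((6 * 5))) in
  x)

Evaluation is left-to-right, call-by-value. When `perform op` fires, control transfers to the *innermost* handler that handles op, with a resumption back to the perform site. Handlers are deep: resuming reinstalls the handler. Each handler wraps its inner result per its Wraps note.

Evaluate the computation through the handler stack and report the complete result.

Step-by-step:
get @ H1 ⇒ 1
put(30) @ H1 ⇒ s:=30
H0 returns [0]
H1 returns ([0], 30)
H2 returns [([0], 30)]
= [([0], 30)]

Answer: [([0], 30)]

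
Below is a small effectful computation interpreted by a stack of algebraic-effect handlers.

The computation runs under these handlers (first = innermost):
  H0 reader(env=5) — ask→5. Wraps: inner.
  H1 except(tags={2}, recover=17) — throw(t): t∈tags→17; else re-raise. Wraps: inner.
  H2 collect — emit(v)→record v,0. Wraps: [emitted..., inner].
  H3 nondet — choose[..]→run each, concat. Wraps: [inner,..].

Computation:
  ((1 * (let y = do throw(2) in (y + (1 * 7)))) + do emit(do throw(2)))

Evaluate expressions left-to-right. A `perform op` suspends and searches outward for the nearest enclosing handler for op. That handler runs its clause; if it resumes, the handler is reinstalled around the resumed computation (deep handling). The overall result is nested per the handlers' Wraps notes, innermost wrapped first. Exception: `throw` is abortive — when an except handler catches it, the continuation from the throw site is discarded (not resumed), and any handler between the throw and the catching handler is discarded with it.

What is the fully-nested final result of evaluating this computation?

Answer: [[17]]

Working:
throw(2) @ H1 caught ⇒ 17
H2 returns [17]
H3 returns [[17]]
= [[17]]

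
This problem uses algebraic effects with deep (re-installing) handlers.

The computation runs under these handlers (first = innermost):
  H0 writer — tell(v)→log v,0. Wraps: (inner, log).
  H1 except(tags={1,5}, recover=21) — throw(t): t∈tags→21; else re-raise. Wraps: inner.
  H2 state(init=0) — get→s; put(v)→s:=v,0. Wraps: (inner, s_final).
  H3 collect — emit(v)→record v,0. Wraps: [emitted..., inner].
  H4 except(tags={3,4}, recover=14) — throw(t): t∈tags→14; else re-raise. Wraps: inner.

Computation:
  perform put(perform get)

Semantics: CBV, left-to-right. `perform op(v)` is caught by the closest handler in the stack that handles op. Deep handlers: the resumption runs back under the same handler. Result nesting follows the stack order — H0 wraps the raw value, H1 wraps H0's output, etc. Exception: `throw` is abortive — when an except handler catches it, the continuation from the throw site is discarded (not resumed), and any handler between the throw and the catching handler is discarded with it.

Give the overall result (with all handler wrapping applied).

Step-by-step:
get @ H2 ⇒ 0
put(0) @ H2 ⇒ s:=0
H0 returns (0, ())
H1 returns (0, ())
H2 returns ((0, ()), 0)
H3 returns [((0, ()), 0)]
H4 returns [((0, ()), 0)]
= [((0, ()), 0)]

Answer: [((0, ()), 0)]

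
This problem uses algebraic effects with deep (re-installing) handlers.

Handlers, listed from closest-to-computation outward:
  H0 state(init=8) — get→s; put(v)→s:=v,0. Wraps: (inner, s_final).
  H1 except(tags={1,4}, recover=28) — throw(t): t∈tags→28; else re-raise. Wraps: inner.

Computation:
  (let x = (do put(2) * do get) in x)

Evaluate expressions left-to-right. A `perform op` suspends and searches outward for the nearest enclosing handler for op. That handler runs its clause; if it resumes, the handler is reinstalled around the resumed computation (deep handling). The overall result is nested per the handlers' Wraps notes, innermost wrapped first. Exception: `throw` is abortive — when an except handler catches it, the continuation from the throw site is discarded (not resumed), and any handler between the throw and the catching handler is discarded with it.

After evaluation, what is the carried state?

Answer: 2

Evaluation trace:
put(2) @ H0 ⇒ s:=2
get @ H0 ⇒ 2
H0 returns (0, 2)
H1 returns (0, 2)
= (0, 2)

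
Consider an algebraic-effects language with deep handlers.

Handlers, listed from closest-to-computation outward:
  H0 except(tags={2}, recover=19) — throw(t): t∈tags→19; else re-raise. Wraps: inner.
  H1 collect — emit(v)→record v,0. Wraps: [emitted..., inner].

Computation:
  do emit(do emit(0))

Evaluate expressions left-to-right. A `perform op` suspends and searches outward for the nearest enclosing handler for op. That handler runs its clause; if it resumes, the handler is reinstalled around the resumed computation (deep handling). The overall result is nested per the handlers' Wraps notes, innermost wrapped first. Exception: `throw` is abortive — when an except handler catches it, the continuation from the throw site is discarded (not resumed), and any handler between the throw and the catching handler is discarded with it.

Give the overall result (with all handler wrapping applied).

Evaluation trace:
emit(0) @ H1 ⇒ out+=0
emit(0) @ H1 ⇒ out+=0
H0 returns 0
H1 returns [0, 0, 0]
= [0, 0, 0]

Answer: [0, 0, 0]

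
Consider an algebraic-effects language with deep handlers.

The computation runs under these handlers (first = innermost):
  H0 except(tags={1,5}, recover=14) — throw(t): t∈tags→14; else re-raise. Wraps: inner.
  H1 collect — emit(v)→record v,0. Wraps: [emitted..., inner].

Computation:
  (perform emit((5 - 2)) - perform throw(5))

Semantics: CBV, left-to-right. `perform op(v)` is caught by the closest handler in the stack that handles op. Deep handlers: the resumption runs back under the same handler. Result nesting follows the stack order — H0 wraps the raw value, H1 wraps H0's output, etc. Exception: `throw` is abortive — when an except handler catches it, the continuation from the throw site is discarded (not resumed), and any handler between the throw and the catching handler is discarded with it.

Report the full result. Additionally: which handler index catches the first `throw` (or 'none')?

Evaluation trace:
emit(3) @ H1 ⇒ out+=3
throw(5) @ H0 caught ⇒ 14
H1 returns [3, 14]
= [3, 14]

Answer: [3, 14] ; first throw caught by: H0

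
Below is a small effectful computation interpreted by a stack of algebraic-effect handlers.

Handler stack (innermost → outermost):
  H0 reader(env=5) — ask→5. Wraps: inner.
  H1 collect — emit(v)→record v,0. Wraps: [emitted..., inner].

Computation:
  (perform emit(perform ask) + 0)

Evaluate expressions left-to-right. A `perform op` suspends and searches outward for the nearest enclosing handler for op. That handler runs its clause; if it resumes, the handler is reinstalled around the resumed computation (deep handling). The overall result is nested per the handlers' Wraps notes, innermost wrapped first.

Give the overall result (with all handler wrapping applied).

Step-by-step:
ask @ H0 ⇒ 5
emit(5) @ H1 ⇒ out+=5
H0 returns 0
H1 returns [5, 0]
= [5, 0]

Answer: [5, 0]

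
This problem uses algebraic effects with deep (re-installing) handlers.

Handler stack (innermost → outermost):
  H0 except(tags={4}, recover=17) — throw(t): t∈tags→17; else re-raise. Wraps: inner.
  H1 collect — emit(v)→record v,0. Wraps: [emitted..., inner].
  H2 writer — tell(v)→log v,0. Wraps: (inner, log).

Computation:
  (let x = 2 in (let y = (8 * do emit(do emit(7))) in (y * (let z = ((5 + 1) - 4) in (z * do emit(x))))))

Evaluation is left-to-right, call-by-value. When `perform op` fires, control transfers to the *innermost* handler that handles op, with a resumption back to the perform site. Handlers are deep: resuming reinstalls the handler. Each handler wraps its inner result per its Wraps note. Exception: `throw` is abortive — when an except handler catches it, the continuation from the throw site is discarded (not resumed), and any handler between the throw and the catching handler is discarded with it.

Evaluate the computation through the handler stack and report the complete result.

Answer: ([7, 0, 2, 0], ())

Evaluation trace:
emit(7) @ H1 ⇒ out+=7
emit(0) @ H1 ⇒ out+=0
emit(2) @ H1 ⇒ out+=2
H0 returns 0
H1 returns [7, 0, 2, 0]
H2 returns ([7, 0, 2, 0], ())
= ([7, 0, 2, 0], ())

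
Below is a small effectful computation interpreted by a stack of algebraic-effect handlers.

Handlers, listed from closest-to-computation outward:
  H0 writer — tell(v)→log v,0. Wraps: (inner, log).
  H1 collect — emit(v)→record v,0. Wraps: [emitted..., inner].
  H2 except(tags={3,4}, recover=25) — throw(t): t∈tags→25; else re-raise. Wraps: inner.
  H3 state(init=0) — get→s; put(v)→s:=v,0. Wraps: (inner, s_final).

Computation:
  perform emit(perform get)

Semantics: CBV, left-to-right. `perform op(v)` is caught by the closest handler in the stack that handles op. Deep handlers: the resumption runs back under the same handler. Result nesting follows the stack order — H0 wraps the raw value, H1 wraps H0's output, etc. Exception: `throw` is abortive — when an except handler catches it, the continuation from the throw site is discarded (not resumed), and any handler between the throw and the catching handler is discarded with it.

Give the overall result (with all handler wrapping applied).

Answer: ([0, (0, ())], 0)

Evaluation trace:
get @ H3 ⇒ 0
emit(0) @ H1 ⇒ out+=0
H0 returns (0, ())
H1 returns [0, (0, ())]
H2 returns [0, (0, ())]
H3 returns ([0, (0, ())], 0)
= ([0, (0, ())], 0)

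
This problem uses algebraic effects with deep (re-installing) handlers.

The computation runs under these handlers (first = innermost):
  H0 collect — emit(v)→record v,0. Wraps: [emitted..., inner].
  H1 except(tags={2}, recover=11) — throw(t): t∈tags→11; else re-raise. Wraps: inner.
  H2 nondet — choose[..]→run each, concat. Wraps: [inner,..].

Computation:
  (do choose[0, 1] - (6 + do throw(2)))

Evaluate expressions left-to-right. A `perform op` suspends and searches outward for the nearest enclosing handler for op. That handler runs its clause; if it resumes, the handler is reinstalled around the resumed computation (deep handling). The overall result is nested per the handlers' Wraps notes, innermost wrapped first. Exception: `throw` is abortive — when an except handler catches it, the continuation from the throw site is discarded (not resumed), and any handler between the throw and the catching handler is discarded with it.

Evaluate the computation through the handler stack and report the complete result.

Evaluation trace:
choose[0, 1] @ H2
  branch[0] choose=0:
    throw(2) @ H1 caught ⇒ 11
    H2 returns [11]
  branch[1] choose=1:
    throw(2) @ H1 caught ⇒ 11
    H2 returns [11]
= [11, 11]

Answer: [11, 11]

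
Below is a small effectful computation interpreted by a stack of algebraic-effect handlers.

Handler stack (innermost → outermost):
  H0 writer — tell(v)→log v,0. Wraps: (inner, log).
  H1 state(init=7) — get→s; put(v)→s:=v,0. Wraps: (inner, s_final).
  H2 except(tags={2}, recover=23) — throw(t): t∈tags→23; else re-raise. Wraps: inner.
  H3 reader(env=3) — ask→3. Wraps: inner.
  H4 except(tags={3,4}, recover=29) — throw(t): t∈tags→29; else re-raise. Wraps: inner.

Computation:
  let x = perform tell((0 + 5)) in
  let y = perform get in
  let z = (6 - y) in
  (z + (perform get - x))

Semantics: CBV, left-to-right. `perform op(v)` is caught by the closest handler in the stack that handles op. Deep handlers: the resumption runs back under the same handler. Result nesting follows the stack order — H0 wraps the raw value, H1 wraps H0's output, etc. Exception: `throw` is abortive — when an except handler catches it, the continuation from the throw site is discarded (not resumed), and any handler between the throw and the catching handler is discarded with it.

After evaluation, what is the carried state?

Evaluation trace:
tell(5) @ H0 ⇒ log+=5
get @ H1 ⇒ 7
get @ H1 ⇒ 7
H0 returns (6, (5))
H1 returns ((6, (5)), 7)
H2 returns ((6, (5)), 7)
H3 returns ((6, (5)), 7)
H4 returns ((6, (5)), 7)
= ((6, (5)), 7)

Answer: 7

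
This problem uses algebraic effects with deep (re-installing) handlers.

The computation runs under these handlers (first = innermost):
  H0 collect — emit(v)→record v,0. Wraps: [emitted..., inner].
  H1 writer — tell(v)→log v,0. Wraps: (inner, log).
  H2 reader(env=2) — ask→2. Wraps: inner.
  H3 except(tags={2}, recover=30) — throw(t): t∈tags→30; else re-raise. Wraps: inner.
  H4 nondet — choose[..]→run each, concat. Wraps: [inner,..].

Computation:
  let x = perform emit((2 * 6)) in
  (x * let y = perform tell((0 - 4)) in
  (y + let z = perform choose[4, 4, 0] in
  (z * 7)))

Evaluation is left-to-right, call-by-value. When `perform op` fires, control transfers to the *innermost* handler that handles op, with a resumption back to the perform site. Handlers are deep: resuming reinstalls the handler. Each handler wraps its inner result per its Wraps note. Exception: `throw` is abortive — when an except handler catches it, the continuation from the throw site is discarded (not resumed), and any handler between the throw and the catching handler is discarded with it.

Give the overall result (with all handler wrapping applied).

Evaluation trace:
emit(12) @ H0 ⇒ out+=12
tell(-4) @ H1 ⇒ log+=-4
choose[4, 4, 0] @ H4
  branch[0] choose=4:
    H0 returns [12, 0]
    H1 returns ([12, 0], (-4))
    H2 returns ([12, 0], (-4))
    H3 returns ([12, 0], (-4))
    H4 returns [([12, 0], (-4))]
  branch[1] choose=4:
    H0 returns [12, 0]
    H1 returns ([12, 0], (-4))
    H2 returns ([12, 0], (-4))
    H3 returns ([12, 0], (-4))
    H4 returns [([12, 0], (-4))]
  branch[2] choose=0:
    H0 returns [12, 0]
    H1 returns ([12, 0], (-4))
    H2 returns ([12, 0], (-4))
    H3 returns ([12, 0], (-4))
    H4 returns [([12, 0], (-4))]
= [([12, 0], (-4)), ([12, 0], (-4)), ([12, 0], (-4))]

Answer: [([12, 0], (-4)), ([12, 0], (-4)), ([12, 0], (-4))]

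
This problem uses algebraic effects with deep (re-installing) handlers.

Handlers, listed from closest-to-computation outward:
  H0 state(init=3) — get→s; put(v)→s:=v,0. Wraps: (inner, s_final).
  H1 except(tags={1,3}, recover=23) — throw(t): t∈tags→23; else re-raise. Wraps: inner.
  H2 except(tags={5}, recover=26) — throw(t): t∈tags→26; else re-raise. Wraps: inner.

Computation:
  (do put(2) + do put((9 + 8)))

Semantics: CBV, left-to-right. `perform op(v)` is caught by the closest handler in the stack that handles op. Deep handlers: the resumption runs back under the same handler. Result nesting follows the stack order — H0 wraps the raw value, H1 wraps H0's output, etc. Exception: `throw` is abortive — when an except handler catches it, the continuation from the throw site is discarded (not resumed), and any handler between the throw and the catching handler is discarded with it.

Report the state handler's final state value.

Answer: 17

Evaluation trace:
put(2) @ H0 ⇒ s:=2
put(17) @ H0 ⇒ s:=17
H0 returns (0, 17)
H1 returns (0, 17)
H2 returns (0, 17)
= (0, 17)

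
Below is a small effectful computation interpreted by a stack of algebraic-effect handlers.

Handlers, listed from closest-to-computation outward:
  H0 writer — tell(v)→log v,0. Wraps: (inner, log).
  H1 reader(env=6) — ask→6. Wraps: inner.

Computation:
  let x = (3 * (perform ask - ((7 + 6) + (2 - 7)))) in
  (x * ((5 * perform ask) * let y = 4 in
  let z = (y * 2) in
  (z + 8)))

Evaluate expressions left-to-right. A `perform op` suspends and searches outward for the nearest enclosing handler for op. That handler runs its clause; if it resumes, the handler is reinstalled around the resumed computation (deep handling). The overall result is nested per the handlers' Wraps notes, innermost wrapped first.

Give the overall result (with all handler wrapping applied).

Working:
ask @ H1 ⇒ 6
ask @ H1 ⇒ 6
H0 returns (-2880, ())
H1 returns (-2880, ())
= (-2880, ())

Answer: (-2880, ())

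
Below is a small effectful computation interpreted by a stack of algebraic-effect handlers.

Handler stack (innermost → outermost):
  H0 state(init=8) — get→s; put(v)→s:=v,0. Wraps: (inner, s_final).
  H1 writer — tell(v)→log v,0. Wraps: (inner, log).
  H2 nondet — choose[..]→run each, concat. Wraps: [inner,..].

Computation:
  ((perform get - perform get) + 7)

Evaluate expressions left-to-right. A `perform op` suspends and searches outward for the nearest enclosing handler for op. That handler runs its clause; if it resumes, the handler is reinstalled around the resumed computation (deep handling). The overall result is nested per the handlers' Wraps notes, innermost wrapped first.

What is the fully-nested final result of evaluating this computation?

Answer: [((7, 8), ())]

Working:
get @ H0 ⇒ 8
get @ H0 ⇒ 8
H0 returns (7, 8)
H1 returns ((7, 8), ())
H2 returns [((7, 8), ())]
= [((7, 8), ())]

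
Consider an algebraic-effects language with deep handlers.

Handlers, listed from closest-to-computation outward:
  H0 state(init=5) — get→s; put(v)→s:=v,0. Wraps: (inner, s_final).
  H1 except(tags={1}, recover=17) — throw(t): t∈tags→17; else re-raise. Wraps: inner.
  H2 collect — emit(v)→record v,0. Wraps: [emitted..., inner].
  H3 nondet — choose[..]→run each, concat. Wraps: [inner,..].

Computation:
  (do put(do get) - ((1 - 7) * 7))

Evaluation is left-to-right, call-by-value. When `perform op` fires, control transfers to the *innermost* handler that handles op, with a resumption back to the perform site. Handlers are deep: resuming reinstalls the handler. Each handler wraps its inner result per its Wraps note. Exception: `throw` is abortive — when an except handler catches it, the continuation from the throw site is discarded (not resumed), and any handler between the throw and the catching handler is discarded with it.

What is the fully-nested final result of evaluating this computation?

Answer: [[(42, 5)]]

Working:
get @ H0 ⇒ 5
put(5) @ H0 ⇒ s:=5
H0 returns (42, 5)
H1 returns (42, 5)
H2 returns [(42, 5)]
H3 returns [[(42, 5)]]
= [[(42, 5)]]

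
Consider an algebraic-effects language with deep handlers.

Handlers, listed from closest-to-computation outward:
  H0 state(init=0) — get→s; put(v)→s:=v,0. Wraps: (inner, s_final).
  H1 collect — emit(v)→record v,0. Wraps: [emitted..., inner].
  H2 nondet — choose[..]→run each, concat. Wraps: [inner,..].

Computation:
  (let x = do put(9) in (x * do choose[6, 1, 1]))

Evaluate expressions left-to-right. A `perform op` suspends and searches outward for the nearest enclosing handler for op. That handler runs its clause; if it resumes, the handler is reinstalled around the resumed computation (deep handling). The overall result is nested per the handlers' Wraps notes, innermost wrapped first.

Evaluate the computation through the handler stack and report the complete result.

Step-by-step:
put(9) @ H0 ⇒ s:=9
choose[6, 1, 1] @ H2
  branch[0] choose=6:
    H0 returns (0, 9)
    H1 returns [(0, 9)]
    H2 returns [[(0, 9)]]
  branch[1] choose=1:
    H0 returns (0, 9)
    H1 returns [(0, 9)]
    H2 returns [[(0, 9)]]
  branch[2] choose=1:
    H0 returns (0, 9)
    H1 returns [(0, 9)]
    H2 returns [[(0, 9)]]
= [[(0, 9)], [(0, 9)], [(0, 9)]]

Answer: [[(0, 9)], [(0, 9)], [(0, 9)]]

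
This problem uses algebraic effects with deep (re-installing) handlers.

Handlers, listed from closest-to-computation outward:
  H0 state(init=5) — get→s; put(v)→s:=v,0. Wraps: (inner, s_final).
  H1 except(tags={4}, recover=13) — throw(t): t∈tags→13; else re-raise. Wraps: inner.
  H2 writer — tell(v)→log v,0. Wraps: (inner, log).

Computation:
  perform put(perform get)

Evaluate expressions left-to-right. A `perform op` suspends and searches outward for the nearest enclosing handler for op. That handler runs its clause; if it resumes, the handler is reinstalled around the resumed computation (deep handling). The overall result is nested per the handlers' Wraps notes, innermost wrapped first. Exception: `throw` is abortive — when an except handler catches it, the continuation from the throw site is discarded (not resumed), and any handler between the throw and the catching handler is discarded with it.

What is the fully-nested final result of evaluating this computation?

Answer: ((0, 5), ())

Step-by-step:
get @ H0 ⇒ 5
put(5) @ H0 ⇒ s:=5
H0 returns (0, 5)
H1 returns (0, 5)
H2 returns ((0, 5), ())
= ((0, 5), ())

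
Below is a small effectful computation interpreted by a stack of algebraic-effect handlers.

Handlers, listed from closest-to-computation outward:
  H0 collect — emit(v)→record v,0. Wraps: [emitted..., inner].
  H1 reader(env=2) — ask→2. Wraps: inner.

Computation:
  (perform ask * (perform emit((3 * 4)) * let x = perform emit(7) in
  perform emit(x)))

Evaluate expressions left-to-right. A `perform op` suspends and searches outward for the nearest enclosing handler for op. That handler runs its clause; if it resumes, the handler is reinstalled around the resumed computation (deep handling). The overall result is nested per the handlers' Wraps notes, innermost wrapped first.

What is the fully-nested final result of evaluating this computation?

Step-by-step:
ask @ H1 ⇒ 2
emit(12) @ H0 ⇒ out+=12
emit(7) @ H0 ⇒ out+=7
emit(0) @ H0 ⇒ out+=0
H0 returns [12, 7, 0, 0]
H1 returns [12, 7, 0, 0]
= [12, 7, 0, 0]

Answer: [12, 7, 0, 0]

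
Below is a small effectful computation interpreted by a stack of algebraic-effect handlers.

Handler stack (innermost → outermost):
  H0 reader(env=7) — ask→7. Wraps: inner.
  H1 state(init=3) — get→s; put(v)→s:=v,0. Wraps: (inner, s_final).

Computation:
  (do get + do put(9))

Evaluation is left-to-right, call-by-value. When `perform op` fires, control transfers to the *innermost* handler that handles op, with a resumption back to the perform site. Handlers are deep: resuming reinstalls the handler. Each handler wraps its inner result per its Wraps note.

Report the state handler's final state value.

Answer: 9

Step-by-step:
get @ H1 ⇒ 3
put(9) @ H1 ⇒ s:=9
H0 returns 3
H1 returns (3, 9)
= (3, 9)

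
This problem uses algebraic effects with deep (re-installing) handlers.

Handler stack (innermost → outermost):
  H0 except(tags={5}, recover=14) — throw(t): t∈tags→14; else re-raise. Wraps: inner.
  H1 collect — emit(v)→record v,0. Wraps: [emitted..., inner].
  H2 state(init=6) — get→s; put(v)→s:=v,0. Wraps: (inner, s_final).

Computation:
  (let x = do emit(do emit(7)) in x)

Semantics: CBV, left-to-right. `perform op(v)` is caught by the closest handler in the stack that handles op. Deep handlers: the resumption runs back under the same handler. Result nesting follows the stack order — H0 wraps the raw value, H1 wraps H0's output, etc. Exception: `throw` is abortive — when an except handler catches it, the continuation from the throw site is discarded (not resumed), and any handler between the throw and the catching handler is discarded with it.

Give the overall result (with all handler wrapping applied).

Answer: ([7, 0, 0], 6)

Working:
emit(7) @ H1 ⇒ out+=7
emit(0) @ H1 ⇒ out+=0
H0 returns 0
H1 returns [7, 0, 0]
H2 returns ([7, 0, 0], 6)
= ([7, 0, 0], 6)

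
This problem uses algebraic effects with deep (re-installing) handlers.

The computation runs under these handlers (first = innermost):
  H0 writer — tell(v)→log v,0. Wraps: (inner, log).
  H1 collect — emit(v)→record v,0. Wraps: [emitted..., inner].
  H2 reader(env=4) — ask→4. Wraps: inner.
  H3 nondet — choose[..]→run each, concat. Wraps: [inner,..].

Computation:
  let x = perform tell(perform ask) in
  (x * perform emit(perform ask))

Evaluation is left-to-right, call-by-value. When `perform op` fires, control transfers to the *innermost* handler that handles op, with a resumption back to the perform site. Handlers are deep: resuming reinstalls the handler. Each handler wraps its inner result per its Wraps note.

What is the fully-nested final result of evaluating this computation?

Answer: [[4, (0, (4))]]

Step-by-step:
ask @ H2 ⇒ 4
tell(4) @ H0 ⇒ log+=4
ask @ H2 ⇒ 4
emit(4) @ H1 ⇒ out+=4
H0 returns (0, (4))
H1 returns [4, (0, (4))]
H2 returns [4, (0, (4))]
H3 returns [[4, (0, (4))]]
= [[4, (0, (4))]]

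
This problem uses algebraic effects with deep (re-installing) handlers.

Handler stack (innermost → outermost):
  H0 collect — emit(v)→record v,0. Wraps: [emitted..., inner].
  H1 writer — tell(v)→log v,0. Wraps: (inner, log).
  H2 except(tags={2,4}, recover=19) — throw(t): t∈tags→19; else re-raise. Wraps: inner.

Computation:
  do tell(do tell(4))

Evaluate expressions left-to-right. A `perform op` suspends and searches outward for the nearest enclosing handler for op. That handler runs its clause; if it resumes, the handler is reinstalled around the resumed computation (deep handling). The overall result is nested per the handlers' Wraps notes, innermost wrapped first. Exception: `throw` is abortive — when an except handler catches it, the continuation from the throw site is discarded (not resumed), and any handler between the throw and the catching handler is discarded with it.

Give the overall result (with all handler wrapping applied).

Working:
tell(4) @ H1 ⇒ log+=4
tell(0) @ H1 ⇒ log+=0
H0 returns [0]
H1 returns ([0], (4, 0))
H2 returns ([0], (4, 0))
= ([0], (4, 0))

Answer: ([0], (4, 0))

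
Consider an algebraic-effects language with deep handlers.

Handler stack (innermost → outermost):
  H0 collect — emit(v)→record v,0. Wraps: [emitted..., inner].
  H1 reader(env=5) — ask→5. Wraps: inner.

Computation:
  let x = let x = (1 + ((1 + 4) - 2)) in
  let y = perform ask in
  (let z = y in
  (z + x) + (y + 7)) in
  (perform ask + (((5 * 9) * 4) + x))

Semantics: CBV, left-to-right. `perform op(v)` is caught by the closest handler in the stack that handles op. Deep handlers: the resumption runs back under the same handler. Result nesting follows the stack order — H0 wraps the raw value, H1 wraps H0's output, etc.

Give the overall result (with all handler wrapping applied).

Answer: [206]

Working:
ask @ H1 ⇒ 5
ask @ H1 ⇒ 5
H0 returns [206]
H1 returns [206]
= [206]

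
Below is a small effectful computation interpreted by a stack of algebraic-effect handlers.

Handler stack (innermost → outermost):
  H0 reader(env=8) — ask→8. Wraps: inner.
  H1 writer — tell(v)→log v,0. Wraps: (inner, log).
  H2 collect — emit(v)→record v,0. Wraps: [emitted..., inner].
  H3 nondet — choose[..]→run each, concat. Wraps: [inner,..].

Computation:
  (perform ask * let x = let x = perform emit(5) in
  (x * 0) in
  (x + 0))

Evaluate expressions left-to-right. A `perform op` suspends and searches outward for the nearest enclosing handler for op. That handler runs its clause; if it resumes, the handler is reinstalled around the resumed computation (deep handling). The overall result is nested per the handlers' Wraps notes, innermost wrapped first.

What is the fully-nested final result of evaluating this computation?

Evaluation trace:
ask @ H0 ⇒ 8
emit(5) @ H2 ⇒ out+=5
H0 returns 0
H1 returns (0, ())
H2 returns [5, (0, ())]
H3 returns [[5, (0, ())]]
= [[5, (0, ())]]

Answer: [[5, (0, ())]]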